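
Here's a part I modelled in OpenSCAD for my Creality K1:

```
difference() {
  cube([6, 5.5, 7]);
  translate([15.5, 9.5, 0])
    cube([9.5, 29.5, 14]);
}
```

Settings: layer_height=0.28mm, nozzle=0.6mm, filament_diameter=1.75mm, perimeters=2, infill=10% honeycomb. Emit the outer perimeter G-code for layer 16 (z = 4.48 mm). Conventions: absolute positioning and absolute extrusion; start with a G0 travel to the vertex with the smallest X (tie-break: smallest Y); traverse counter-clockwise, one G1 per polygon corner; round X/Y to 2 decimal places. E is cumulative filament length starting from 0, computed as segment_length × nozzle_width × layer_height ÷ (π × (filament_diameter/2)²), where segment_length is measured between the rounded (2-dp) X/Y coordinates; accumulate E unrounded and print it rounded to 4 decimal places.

At z = 4.48 mm: the cube (footprint 6×5.5) is included at this height; the cube at (15.5, 9.5) is present — its section is the full 9.5×29.5 rectangle; After the difference (first − rest): starting from the 6×5.5 cube, the 9.5×29.5 cube at (15.5, 9.5) misses the remaining region (no effect) — 1 connected region. The outline is a single polygon with 4 vertices. Extrusion per mm of travel: 0.6 × 0.28 / (π × 0.875²) = 0.069846. Accumulating E over each segment gives final E = 1.6065.

G0 X0.00 Y0.00 Z4.48
G1 X6.00 Y0.00 E0.4191
G1 X6.00 Y5.50 E0.8032
G1 X0.00 Y5.50 E1.2223
G1 X0.00 Y0.00 E1.6065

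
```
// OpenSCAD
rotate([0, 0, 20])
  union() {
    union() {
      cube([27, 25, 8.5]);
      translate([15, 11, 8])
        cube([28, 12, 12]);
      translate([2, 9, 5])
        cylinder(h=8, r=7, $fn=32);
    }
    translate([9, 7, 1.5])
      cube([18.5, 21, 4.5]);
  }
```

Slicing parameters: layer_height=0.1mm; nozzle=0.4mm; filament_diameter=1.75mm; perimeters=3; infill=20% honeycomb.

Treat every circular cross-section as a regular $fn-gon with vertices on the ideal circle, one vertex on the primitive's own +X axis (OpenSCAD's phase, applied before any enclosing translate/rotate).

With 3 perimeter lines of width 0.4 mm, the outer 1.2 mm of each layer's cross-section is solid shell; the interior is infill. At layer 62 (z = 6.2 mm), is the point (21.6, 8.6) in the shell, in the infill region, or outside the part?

shell

At z = 6.2 mm: the 27×25 cube contributes its full rectangle; the cube at (15, 11) does not reach this height (z outside [8, 20]); the cylinder at (2, 9): section is a regular 32-gon, circumradius r=7; Taking the union: the regions partially overlap (shared area 104.00 mm²), so overlapping operands fuse into one piece — 1 connected region; the cube at (9, 7) is absent (z outside [1.5, 6]); Taking the union: only the result so far is present, so the union is just that shape — 1 connected region; (rotated 20° about Z; rotation is an isometry so areas/perimeters/island counts are preserved). Overall, the cross-section is a single solid region. Undo the 20° rotation: the query point maps to (23.239, 0.694) in the un-rotated model frame. The nearest boundary edge runs (27.00, 0.00)→(0.00, 0.00); distance from the point to it = 0.69 mm. The point is inside the cross-section, 0.69 mm from the nearest boundary — within the 1.2 mm shell band (3 × 0.4).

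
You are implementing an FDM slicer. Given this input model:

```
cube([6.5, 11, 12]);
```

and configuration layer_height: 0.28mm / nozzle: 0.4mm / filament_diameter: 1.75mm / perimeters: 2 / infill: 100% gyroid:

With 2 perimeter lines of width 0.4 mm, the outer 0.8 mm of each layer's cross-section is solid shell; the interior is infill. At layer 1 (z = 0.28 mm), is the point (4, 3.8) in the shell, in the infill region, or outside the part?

infill

At z = 0.28 mm: the cube (footprint 6.5×11) is included at this height. Overall, the cross-section is a single solid region. The nearest boundary edge runs (6.50, 0.00)→(6.50, 11.00); distance from the point to it = 2.50 mm. The point is inside the cross-section and 2.50 mm from the nearest boundary — more than the 0.8 mm shell width (2 × 0.4), so it's in the infill interior.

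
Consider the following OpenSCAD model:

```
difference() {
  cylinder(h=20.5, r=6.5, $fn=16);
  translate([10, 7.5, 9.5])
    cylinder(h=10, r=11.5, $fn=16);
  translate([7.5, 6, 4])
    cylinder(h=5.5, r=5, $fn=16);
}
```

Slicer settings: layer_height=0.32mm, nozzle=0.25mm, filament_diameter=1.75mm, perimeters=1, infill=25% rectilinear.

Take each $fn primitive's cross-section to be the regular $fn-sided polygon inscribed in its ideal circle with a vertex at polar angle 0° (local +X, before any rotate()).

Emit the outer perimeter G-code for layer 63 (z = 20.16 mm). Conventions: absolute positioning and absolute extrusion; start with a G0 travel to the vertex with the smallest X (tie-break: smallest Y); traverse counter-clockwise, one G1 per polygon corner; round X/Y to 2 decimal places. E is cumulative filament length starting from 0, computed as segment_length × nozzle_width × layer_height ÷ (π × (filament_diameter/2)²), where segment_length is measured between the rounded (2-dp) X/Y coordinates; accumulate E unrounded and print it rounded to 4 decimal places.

At z = 20.16 mm: the cylinder: section is a regular 16-gon, circumradius r=6.5; the cylinder at (10, 7.5) does not reach this height (z outside [9.5, 19.5]); the cylinder at (7.5, 6) is absent (z outside [4, 9.5]); Subtracting the remaining from the first: none of the subtracted shapes is present at this height, so the r=6.5 cylinder is unchanged — 1 connected region. The outline is a single polygon with 16 vertices. Extrusion per mm of travel: 0.25 × 0.32 / (π × 0.875²) = 0.033260. Accumulating E over each segment gives final E = 1.3505.

G0 X-6.50 Y0.00 Z20.16
G1 X-6.01 Y-2.49 E0.0844
G1 X-4.60 Y-4.60 E0.1688
G1 X-2.49 Y-6.01 E0.2532
G1 X0.00 Y-6.50 E0.3376
G1 X2.49 Y-6.01 E0.4220
G1 X4.60 Y-4.60 E0.5064
G1 X6.01 Y-2.49 E0.5908
G1 X6.50 Y0.00 E0.6752
G1 X6.01 Y2.49 E0.7597
G1 X4.60 Y4.60 E0.8441
G1 X2.49 Y6.01 E0.9285
G1 X0.00 Y6.50 E1.0129
G1 X-2.49 Y6.01 E1.0973
G1 X-4.60 Y4.60 E1.1817
G1 X-6.01 Y2.49 E1.2661
G1 X-6.50 Y0.00 E1.3505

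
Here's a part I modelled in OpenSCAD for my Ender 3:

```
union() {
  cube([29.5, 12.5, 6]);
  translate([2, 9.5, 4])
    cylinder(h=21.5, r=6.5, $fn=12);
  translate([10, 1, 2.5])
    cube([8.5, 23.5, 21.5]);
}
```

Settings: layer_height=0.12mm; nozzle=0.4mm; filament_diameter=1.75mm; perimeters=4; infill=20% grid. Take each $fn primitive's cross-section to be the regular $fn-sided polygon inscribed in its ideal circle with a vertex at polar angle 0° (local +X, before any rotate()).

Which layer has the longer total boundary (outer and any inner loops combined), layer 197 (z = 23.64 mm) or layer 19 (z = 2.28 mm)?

Layer 197 (z = 23.64): the cube is not intersected at this z (z outside [0, 6]); the r=6.5 cylinder at (2, 9.5) contributes a regular 12-gon of circumradius 6.5 (perimeter = 2·12·6.500·sin(180°/12) = 40.38 mm); the cube at (10, 1) is present — its section is the full 8.5×23.5 rectangle (perimeter 64.00 mm); Combining (union): the 2 present regions are separate (no shared area or edge), so areas and boundary lengths simply add and each stays a separate island — boundary = 104.38 mm. So its perimeter = 104.38 mm. Layer 19 (z = 2.28): the cube (footprint 29.5×12.5) is included at this height (perimeter 84.00 mm); the cylinder at (2, 9.5) is not intersected at this z (z outside [4, 25.5]); the cube at (10, 1) is absent (z outside [2.5, 24]); Combining (union): only the 29.5×12.5 cube is present, so the union is just that shape — boundary = 84.00 mm. So its perimeter = 84.00 mm. Layer 197 is larger (104.38 vs 84.00 mm).

layer 197 (z = 23.64 mm)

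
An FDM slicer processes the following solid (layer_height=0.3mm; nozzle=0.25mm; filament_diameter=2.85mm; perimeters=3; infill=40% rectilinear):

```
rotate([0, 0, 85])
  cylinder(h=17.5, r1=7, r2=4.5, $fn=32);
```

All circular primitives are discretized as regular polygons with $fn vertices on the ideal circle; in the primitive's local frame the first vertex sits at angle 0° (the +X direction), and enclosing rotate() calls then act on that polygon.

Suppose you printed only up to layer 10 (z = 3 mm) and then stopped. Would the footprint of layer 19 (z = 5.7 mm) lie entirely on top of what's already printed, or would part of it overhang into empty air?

Compare the two slices. At z = 3: the cone: at t=0.171 of its height the radius interpolates to r₁+(r₂−r₁)t = 6.571, giving a regular 32-gon of that circumradius (area = (32/2)·6.571²·sin(360°/32) = 134.80 mm²); (rotated 85° about Z; rotation is an isometry so areas/perimeters/island counts are preserved). At z = 5.7: the cone contributes a regular 32-gon of circumradius 6.186 (interpolated between r1=7 and r2=4.5 at t=0.326) (area = (32/2)·6.186²·sin(360°/32) = 119.44 mm²); (rotated 85° about Z; rotation is an isometry so areas/perimeters/island counts are preserved). Checking containment: the cross-section at z = 5.7 is a subset of the cross-section at z = 3.

entirely on top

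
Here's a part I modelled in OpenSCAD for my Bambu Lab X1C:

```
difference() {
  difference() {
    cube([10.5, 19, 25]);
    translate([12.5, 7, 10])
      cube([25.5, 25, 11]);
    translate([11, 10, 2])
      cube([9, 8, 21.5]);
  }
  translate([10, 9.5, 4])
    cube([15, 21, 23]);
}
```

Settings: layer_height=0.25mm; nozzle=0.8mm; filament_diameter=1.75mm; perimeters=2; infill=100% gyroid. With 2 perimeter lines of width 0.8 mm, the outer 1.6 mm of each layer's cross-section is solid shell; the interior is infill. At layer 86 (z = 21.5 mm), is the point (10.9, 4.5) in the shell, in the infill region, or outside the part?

At z = 21.5 mm: the 10.5×19 cube contributes its full rectangle; the cube at (12.5, 7) is not intersected at this z (z outside [10, 21]); the 9×8 cube at (11, 10) contributes its full rectangle; Subtracting the remaining from the first: starting from the 10.5×19 cube, the 9×8 cube at (11, 10) misses the remaining region (no effect) — 1 connected region; the 15×21 cube at (10, 9.5) contributes its full rectangle; After the difference (first − rest): starting from the result so far, the 15×21 cube at (10, 9.5) partially overlaps it — only the 4.75 mm² overlap (of its 315.00 mm²) is removed, clipping the outline — 1 connected region. Overall, the cross-section is a single solid region. The nearest boundary edge runs (10.50, 9.50)→(10.50, 0.00); distance from the point to it = 0.40 mm. The point is not inside any of the regions above, so it lies outside the cross-section (0.40 mm from the nearest boundary).

outside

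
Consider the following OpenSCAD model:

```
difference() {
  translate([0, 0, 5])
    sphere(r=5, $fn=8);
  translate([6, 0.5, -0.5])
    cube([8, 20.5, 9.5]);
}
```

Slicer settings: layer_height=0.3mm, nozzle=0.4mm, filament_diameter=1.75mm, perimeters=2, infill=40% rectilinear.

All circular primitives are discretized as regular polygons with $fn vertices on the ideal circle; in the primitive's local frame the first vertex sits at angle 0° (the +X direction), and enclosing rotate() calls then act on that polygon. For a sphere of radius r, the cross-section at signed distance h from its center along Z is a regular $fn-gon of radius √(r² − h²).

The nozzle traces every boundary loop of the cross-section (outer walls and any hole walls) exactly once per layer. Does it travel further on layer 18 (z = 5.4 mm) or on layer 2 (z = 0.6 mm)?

Layer 18 (z = 5.4): the r=5 sphere slices to a regular 8-gon of circumradius 4.984 (√(r²−h²) with h=0.4 from center) (perimeter = 2·8·4.984·sin(180°/8) = 30.52 mm); the 8×20.5 cube at (6, 0.5) contributes its full rectangle (perimeter 57.00 mm); Taking the first minus the rest: starting from the r=5 sphere, the 8×20.5 cube at (6, 0.5) misses the remaining region (no effect) — boundary = 30.52 mm. So its perimeter = 30.52 mm. Layer 2 (z = 0.6): the r=5 sphere contributes a regular 8-gon of circumradius √(5²−4.4²) = 2.375 (perimeter = 2·8·2.375·sin(180°/8) = 14.54 mm); the 8×20.5 cube at (6, 0.5) contributes its full rectangle (perimeter 57.00 mm); After the difference (first − rest): starting from the r=5 sphere, the 8×20.5 cube at (6, 0.5) misses the remaining region (no effect) — boundary = 14.54 mm. So its perimeter = 14.54 mm. Layer 18 is larger (30.52 vs 14.54 mm).

layer 18 (z = 5.4 mm)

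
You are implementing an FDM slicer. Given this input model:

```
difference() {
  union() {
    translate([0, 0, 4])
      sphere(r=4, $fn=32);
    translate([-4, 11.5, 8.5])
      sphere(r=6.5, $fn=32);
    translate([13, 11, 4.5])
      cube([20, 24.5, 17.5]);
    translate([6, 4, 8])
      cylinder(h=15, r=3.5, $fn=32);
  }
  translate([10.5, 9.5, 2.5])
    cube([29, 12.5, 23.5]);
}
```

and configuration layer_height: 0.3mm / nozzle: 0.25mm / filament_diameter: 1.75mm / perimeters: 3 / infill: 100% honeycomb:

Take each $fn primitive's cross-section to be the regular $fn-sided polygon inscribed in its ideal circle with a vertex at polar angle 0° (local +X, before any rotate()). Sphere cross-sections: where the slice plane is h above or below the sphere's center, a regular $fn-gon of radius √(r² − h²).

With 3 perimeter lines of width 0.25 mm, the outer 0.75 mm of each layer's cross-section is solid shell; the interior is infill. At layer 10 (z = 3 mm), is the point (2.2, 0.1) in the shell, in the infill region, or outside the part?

At z = 3 mm: the r=4 sphere contributes a regular 32-gon of circumradius √(4²−1²) = 3.873; the r=6.5 sphere at (-4, 11.5) slices to a regular 32-gon of circumradius 3.464 (√(r²−h²) with h=5.5 from center); the cube at (13, 11) is absent (z outside [4.5, 22]); the cylinder at (6, 4) does not reach this height (z outside [8, 23]); Taking the union: the 2 present regions are separate (no shared area or edge), so areas and boundary lengths simply add and each stays a separate island — 2 connected regions; the cube at (10.5, 9.5) is present — its section is the full 29×12.5 rectangle; After the difference (first − rest): starting from that combined region, the 29×12.5 cube at (10.5, 9.5) misses the remaining region (no effect) — 2 connected regions. Overall, the cross-section has 2 separate islands. The nearest boundary edge runs (3.80, 0.76)→(3.87, 0.00); distance from the point to it = 1.66 mm. (Shell/infill is judged within the island containing the point — the largest one.) The point is inside the cross-section and 1.66 mm from the nearest boundary — more than the 0.75 mm shell width (3 × 0.25), so it's in the infill interior.

infill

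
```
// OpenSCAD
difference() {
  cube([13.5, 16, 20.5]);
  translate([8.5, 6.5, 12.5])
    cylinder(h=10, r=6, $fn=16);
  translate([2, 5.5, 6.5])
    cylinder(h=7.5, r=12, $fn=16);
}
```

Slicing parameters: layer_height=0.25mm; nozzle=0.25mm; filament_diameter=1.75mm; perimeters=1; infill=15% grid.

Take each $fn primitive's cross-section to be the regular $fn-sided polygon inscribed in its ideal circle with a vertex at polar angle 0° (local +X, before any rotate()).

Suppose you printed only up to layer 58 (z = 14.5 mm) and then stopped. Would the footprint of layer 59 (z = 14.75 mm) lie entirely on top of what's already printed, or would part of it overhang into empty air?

entirely on top

Compare the two slices. At z = 14.5: the cube is present — its section is the full 13.5×16 rectangle (area 216.00 mm²); the r=6 cylinder at (8.5, 6.5) contributes a regular 16-gon of circumradius 6 (area = (16/2)·6.000²·sin(360°/16) = 110.21 mm²); the cylinder at (2, 5.5) is absent (z outside [6.5, 14]); After the difference (first − rest): starting from the 13.5×16 cube (216.00 mm²), the r=6 cylinder at (8.5, 6.5) partially overlaps it — only the 106.23 mm² overlap (of its 110.21 mm²) is removed, clipping the outline — area = 109.77 mm². At z = 14.75: the cube (footprint 13.5×16) is included at this height (area 216.00 mm²); the r=6 cylinder at (8.5, 6.5) gives a regular 16-gon of circumradius 6 (constant along its height) (area = (16/2)·6.000²·sin(360°/16) = 110.21 mm²); the cylinder at (2, 5.5) is absent (z outside [6.5, 14]); Subtracting the remaining from the first: starting from the 13.5×16 cube (216.00 mm²), the r=6 cylinder at (8.5, 6.5) partially overlaps it — only the 106.23 mm² overlap (of its 110.21 mm²) is removed, clipping the outline — area = 109.77 mm². Checking containment: the cross-section at z = 14.75 is a subset of the cross-section at z = 14.5.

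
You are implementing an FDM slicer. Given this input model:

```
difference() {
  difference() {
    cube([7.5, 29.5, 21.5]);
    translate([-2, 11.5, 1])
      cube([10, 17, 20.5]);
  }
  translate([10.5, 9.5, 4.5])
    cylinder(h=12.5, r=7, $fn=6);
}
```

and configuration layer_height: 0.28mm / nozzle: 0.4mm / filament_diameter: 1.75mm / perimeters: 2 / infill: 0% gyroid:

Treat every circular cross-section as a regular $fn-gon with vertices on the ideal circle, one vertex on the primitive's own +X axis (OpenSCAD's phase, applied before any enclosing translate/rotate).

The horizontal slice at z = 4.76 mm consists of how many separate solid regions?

At z = 4.76 mm: the cube is present — its section is the full 7.5×29.5 rectangle; the 10×17 cube at (-2, 11.5) contributes its full rectangle; Taking the first minus the rest: starting from the 7.5×29.5 cube, the 10×17 cube at (-2, 11.5) partially overlaps it — only the 127.50 mm² overlap (of its 170.00 mm²) is removed, clipping the outline — 2 connected regions; the r=7 cylinder at (10.5, 9.5) contributes a regular 6-gon of circumradius 7; Taking the first minus the rest: starting from that combined region, the r=7 cylinder at (10.5, 9.5) partially overlaps it — only the 20.49 mm² overlap (of its 127.31 mm²) is removed, clipping the outline — 2 connected regions. The result has 2 disconnected regions.

2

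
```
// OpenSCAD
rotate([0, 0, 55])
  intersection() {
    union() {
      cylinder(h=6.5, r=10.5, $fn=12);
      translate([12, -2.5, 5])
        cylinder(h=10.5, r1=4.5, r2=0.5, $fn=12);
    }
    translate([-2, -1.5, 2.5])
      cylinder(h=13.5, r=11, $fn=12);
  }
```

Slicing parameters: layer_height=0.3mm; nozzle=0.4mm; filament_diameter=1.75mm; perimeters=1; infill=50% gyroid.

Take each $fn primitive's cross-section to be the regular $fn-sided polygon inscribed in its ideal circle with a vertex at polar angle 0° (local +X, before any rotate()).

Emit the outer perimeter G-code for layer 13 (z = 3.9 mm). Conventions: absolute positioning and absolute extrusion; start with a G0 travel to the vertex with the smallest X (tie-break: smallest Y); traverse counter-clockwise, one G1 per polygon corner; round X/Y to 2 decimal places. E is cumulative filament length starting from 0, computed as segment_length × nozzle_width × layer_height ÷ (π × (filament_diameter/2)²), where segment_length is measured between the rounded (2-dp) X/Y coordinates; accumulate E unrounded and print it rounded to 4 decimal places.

G0 X-10.30 Y0.03 Z3.90
G1 X-9.52 Y-4.44 E0.2264
G1 X-6.02 Y-8.60 E0.4976
G1 X-0.92 Y-10.46 E0.7684
G1 X4.44 Y-9.52 E1.0399
G1 X8.60 Y-6.02 E1.3112
G1 X10.46 Y-0.92 E1.5820
G1 X9.88 Y2.35 E1.7477
G1 X6.39 Y6.51 E2.0186
G1 X1.04 Y8.46 E2.3027
G1 X-4.57 Y7.47 E2.5869
G1 X-8.93 Y3.81 E2.8709
G1 X-10.30 Y0.03 E3.0715

At z = 3.9 mm: the cylinder: section is a regular 12-gon, circumradius r=10.5; the cone at (12, -2.5) is not intersected at this z (z outside [5, 15.5]); Merging all regions: only the r=10.5 cylinder is present, so the union is just that shape — 1 connected region; the cylinder at (-2, -1.5): section is a regular 12-gon, circumradius r=11; Keeping only the common overlap: the r=11 cylinder at (-2, -1.5) partially overlaps the result so far; clipping to the common part keeps 293.30 mm² — 1 connected region; (rotated 55° about Z; rotation is an isometry so areas/perimeters/island counts are preserved). The outline is a single polygon with 12 vertices. Extrusion per mm of travel: 0.4 × 0.3 / (π × 0.875²) = 0.049890. Accumulating E over each segment gives final E = 3.0715.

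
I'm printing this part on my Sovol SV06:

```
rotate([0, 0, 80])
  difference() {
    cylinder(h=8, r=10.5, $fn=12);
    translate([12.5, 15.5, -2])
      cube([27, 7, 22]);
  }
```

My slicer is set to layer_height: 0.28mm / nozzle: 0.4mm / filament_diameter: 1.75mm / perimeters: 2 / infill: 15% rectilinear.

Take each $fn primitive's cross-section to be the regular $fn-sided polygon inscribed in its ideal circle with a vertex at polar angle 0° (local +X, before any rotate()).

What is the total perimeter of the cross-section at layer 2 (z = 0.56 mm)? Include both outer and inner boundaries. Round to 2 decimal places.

At z = 0.56 mm: the r=10.5 cylinder gives a regular 12-gon of circumradius 10.5 (constant along its height) (perimeter = 2·12·10.500·sin(180°/12) = 65.22 mm); the cube at (12.5, 15.5) (footprint 27×7) is included at this height (perimeter 68.00 mm); Taking the first minus the rest: starting from the r=10.5 cylinder, the 27×7 cube at (12.5, 15.5) misses the remaining region (no effect) — boundary = 65.22 mm; (whole slice rotated 80° about Z — lengths, areas and connectivity unchanged). Overall, the cross-section is a single solid region. Total boundary length (outer) = 65.22 mm.

65.22 mm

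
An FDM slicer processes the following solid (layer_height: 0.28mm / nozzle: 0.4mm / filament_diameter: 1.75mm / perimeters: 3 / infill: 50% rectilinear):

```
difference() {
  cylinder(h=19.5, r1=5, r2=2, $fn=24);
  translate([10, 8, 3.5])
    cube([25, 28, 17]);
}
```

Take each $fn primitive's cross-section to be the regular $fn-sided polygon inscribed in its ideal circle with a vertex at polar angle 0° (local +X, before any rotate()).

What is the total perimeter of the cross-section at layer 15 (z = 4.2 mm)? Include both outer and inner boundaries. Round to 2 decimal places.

At z = 4.2 mm: the cone: at t=0.215 of its height the radius interpolates to r₁+(r₂−r₁)t = 4.354, giving a regular 24-gon of that circumradius (perimeter = 2·24·4.354·sin(180°/24) = 27.28 mm); the cube at (10, 8) (footprint 25×28) is included at this height (perimeter 106.00 mm); Taking the first minus the rest: starting from the cone, the 25×28 cube at (10, 8) misses the remaining region (no effect) — boundary = 27.28 mm. Overall, the cross-section is a single solid region. Total boundary length (outer) = 27.28 mm.

27.28 mm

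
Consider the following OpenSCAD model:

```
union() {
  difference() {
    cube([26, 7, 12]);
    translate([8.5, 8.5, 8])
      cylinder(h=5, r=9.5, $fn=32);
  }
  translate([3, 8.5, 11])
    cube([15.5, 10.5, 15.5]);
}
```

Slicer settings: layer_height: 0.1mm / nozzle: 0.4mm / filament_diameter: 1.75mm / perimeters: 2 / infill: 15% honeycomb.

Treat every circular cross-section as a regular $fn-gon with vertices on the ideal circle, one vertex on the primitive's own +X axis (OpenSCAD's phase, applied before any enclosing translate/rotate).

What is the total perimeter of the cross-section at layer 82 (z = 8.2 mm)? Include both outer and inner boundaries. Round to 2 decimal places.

At z = 8.2 mm: the cube is present — its section is the full 26×7 rectangle (perimeter 66.00 mm); the r=9.5 cylinder at (8.5, 8.5) gives a regular 32-gon of circumradius 9.5 (constant along its height) (perimeter = 2·32·9.500·sin(180°/32) = 59.59 mm); After the difference (first − rest): starting from the 26×7 cube, the r=9.5 cylinder at (8.5, 8.5) partially overlaps it — only the 105.77 mm² overlap (of its 281.71 mm²) is removed, clipping the outline — boundary = 52.54 mm; the cube at (3, 8.5) is absent (z outside [11, 26.5]); Combining (union): only the result so far is present, so the union is just that shape — boundary = 52.54 mm. Overall, the cross-section has 2 separate islands. Total boundary length (outer) = 52.54 mm.

52.54 mm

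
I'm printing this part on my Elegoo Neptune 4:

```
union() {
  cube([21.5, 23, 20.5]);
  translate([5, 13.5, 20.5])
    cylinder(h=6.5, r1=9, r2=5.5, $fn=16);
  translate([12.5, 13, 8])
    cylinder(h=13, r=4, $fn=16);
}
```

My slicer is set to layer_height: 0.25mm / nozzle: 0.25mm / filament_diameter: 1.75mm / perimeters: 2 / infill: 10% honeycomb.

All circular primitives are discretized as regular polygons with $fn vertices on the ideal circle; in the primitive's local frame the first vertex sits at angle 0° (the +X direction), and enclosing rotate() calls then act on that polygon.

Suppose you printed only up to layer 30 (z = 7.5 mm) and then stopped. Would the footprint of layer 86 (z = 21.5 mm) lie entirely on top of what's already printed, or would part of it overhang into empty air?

Compare the two slices. At z = 7.5: the cube is present — its section is the full 21.5×23 rectangle (area 494.50 mm²); the cone at (5, 13.5) does not reach this height (z outside [20.5, 27]); the cylinder at (12.5, 13) is not intersected at this z (z outside [8, 21]); Taking the union: only the 21.5×23 cube is present, so the union is just that shape — area = 494.50 mm². At z = 21.5: the cube is not intersected at this z (z outside [0, 20.5]); the cone at (5, 13.5): at t=0.154 of its height the radius interpolates to r₁+(r₂−r₁)t = 8.462, giving a regular 16-gon of that circumradius (area = (16/2)·8.462²·sin(360°/16) = 219.19 mm²); the cylinder at (12.5, 13) is not intersected at this z (z outside [8, 21]); Taking the union: only the cone at (5, 13.5) is present, so the union is just that shape — area = 219.19 mm². Checking containment: at z = 21.5 the cross-section extends beyond the z = 7.5 cross-section by about 31.41 mm².

part overhangs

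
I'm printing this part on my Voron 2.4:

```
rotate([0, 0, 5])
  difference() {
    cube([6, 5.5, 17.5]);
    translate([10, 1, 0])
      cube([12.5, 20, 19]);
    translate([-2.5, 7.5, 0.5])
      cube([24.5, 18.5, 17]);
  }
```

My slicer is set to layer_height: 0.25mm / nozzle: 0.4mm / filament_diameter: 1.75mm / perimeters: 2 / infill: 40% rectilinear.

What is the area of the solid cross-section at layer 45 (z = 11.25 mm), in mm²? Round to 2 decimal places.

At z = 11.25 mm: the 6×5.5 cube contributes its full rectangle (area 33.00 mm²); the cube at (10, 1) is present — its section is the full 12.5×20 rectangle (area 250.00 mm²); the cube at (-2.5, 7.5) (footprint 24.5×18.5) is included at this height (area 453.25 mm²); Taking the first minus the rest: starting from the 6×5.5 cube (33.00 mm²), the 12.5×20 cube at (10, 1) misses the remaining region (no effect); the 24.5×18.5 cube at (-2.5, 7.5) misses the remaining region (no effect) — area = 33.00 mm²; (rotated 5° about Z; rotation is an isometry so areas/perimeters/island counts are preserved). Overall, the cross-section is a single solid region. Net area = 33.00 mm².

33.00 mm²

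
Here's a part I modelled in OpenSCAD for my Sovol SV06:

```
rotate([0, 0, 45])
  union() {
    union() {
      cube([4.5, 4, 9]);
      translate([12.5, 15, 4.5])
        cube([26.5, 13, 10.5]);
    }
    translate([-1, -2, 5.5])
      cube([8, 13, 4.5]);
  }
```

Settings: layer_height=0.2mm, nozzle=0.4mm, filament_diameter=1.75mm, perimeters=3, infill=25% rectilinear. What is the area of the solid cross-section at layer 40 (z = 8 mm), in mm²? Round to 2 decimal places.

448.50 mm²

At z = 8 mm: the cube is present — its section is the full 4.5×4 rectangle (area 18.00 mm²); the 26.5×13 cube at (12.5, 15) contributes its full rectangle (area 344.50 mm²); Merging all regions: the 2 present regions are separate (no shared area or edge), so areas and boundary lengths simply add and each stays a separate island — area = 362.50 mm²; the cube at (-1, -2) (footprint 8×13) is included at this height (area 104.00 mm²); Merging all regions: the regions partially overlap — summed areas 466.50 mm² minus the doubly-counted overlap 18.00 mm² gives 448.50 mm² — area = 448.50 mm²; (rotated 45° about Z; rotation is an isometry so areas/perimeters/island counts are preserved). Overall, the cross-section has 2 separate islands. Net area = 448.50 mm².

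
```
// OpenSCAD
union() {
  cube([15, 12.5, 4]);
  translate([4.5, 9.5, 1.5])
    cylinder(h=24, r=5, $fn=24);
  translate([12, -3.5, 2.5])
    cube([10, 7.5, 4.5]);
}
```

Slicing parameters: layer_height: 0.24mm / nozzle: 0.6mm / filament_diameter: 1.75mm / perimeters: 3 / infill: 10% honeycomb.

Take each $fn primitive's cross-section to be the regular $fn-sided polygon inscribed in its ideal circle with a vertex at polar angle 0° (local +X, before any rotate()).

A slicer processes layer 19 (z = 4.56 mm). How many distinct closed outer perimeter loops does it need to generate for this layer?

At z = 4.56 mm: the cube is absent (z outside [0, 4]); the r=5 cylinder at (4.5, 9.5) contributes a regular 24-gon of circumradius 5; the cube at (12, -3.5) (footprint 10×7.5) is included at this height; Taking the union: the 2 present regions are separate (no shared area or edge), so areas and boundary lengths simply add and each stays a separate island — 2 connected regions. The result has 2 disconnected regions.

2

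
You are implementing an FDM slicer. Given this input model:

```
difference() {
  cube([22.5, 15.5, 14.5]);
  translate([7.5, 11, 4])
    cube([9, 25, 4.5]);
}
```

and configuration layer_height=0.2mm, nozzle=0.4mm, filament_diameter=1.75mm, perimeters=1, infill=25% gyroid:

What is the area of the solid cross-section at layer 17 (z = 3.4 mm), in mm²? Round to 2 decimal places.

348.75 mm²

At z = 3.4 mm: the cube is present — its section is the full 22.5×15.5 rectangle (area 348.75 mm²); the cube at (7.5, 11) is not intersected at this z (z outside [4, 8.5]); Subtracting the remaining from the first: none of the subtracted shapes is present at this height, so the 22.5×15.5 cube is unchanged — area = 348.75 mm². Overall, the cross-section is a single solid region. Net area = 348.75 mm².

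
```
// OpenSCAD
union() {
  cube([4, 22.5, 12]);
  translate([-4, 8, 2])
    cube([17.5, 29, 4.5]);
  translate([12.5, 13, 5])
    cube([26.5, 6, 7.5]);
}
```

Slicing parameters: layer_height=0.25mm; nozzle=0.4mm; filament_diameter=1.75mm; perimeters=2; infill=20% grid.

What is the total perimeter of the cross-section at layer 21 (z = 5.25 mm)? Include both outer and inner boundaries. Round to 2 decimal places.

At z = 5.25 mm: the 4×22.5 cube contributes its full rectangle (perimeter 53.00 mm); the cube at (-4, 8) (footprint 17.5×29) is included at this height (perimeter 93.00 mm); the cube at (12.5, 13) is present — its section is the full 26.5×6 rectangle (perimeter 65.00 mm); Taking the union: the regions partially overlap (shared area 64.00 mm²), so the edge portions inside another operand are dropped and the merged outline is re-measured after clipping — boundary = 160.00 mm. Overall, the cross-section is a single solid region. Total boundary length (outer) = 160.00 mm.

160.00 mm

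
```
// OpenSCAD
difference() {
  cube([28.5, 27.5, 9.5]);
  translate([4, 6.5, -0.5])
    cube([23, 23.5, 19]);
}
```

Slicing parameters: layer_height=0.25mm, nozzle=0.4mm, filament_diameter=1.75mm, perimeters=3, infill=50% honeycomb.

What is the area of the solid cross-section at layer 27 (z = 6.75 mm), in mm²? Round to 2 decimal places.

At z = 6.75 mm: the 28.5×27.5 cube contributes its full rectangle (area 783.75 mm²); the cube at (4, 6.5) (footprint 23×23.5) is included at this height (area 540.50 mm²); Taking the first minus the rest: starting from the 28.5×27.5 cube (783.75 mm²), the 23×23.5 cube at (4, 6.5) partially overlaps it — only the 483.00 mm² overlap (of its 540.50 mm²) is removed, clipping the outline — area = 300.75 mm². Overall, the cross-section is a single solid region. Net area = 300.75 mm².

300.75 mm²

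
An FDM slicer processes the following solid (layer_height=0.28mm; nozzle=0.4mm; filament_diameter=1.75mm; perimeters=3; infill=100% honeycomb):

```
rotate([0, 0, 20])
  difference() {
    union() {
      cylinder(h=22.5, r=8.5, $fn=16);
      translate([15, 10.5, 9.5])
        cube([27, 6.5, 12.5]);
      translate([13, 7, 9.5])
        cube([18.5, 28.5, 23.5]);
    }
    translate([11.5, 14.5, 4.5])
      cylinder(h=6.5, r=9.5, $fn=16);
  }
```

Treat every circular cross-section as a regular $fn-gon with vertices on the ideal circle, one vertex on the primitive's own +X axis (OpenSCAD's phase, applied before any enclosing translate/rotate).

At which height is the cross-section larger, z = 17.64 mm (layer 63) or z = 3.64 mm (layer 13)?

layer 63 (z = 17.64 mm)

Layer 63 (z = 17.64): the cylinder: section is a regular 16-gon, circumradius r=8.5 (area = (16/2)·8.500²·sin(360°/16) = 221.19 mm²); the cube at (15, 10.5) is present — its section is the full 27×6.5 rectangle (area 175.50 mm²); the cube at (13, 7) (footprint 18.5×28.5) is included at this height (area 527.25 mm²); Merging all regions: the regions partially overlap — summed areas 923.94 mm² minus the doubly-counted overlap 107.25 mm² gives 816.69 mm² — area = 816.69 mm²; the cylinder at (11.5, 14.5) is absent (z outside [4.5, 11]); Subtracting the remaining from the first: none of the subtracted shapes is present at this height, so that combined region is unchanged — area = 816.69 mm²; (rotated 20° about Z; rotation is an isometry so areas/perimeters/island counts are preserved). So its area = 816.69 mm². Layer 13 (z = 3.64): the r=8.5 cylinder contributes a regular 16-gon of circumradius 8.5 (area = (16/2)·8.500²·sin(360°/16) = 221.19 mm²); the cube at (15, 10.5) is absent (z outside [9.5, 22]); the cube at (13, 7) is not intersected at this z (z outside [9.5, 33]); Combining (union): only the r=8.5 cylinder is present, so the union is just that shape — area = 221.19 mm²; the cylinder at (11.5, 14.5) does not reach this height (z outside [4.5, 11]); Subtracting the remaining from the first: none of the subtracted shapes is present at this height, so that combined region is unchanged — area = 221.19 mm²; (rotated 20° about Z; rotation is an isometry so areas/perimeters/island counts are preserved). So its area = 221.19 mm². Layer 63 is larger (816.69 vs 221.19 mm²).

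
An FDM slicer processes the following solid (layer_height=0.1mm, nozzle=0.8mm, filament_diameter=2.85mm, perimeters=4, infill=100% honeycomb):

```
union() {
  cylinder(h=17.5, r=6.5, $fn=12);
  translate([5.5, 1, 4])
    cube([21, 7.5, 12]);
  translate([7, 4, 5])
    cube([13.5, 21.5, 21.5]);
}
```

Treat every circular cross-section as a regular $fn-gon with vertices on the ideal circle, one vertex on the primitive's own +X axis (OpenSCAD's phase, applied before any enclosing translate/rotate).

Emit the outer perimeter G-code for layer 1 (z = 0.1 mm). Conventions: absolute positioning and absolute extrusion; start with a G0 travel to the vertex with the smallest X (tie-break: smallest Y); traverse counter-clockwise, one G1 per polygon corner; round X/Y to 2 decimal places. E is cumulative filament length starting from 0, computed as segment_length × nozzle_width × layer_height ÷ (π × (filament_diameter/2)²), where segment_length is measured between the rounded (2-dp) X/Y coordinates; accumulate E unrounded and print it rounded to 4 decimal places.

At z = 0.1 mm: the r=6.5 cylinder gives a regular 12-gon of circumradius 6.5 (constant along its height); the cube at (5.5, 1) is not intersected at this z (z outside [4, 16]); the cube at (7, 4) does not reach this height (z outside [5, 26.5]); Combining (union): only the r=6.5 cylinder is present, so the union is just that shape — 1 connected region. The outline is a single polygon with 12 vertices. Extrusion per mm of travel: 0.8 × 0.1 / (π × 1.425²) = 0.012540. Accumulating E over each segment gives final E = 0.5064.

G0 X-6.50 Y0.00 Z0.10
G1 X-5.63 Y-3.25 E0.0422
G1 X-3.25 Y-5.63 E0.0844
G1 X0.00 Y-6.50 E0.1266
G1 X3.25 Y-5.63 E0.1688
G1 X5.63 Y-3.25 E0.2110
G1 X6.50 Y0.00 E0.2532
G1 X5.63 Y3.25 E0.2954
G1 X3.25 Y5.63 E0.3376
G1 X0.00 Y6.50 E0.3798
G1 X-3.25 Y5.63 E0.4220
G1 X-5.63 Y3.25 E0.4642
G1 X-6.50 Y0.00 E0.5064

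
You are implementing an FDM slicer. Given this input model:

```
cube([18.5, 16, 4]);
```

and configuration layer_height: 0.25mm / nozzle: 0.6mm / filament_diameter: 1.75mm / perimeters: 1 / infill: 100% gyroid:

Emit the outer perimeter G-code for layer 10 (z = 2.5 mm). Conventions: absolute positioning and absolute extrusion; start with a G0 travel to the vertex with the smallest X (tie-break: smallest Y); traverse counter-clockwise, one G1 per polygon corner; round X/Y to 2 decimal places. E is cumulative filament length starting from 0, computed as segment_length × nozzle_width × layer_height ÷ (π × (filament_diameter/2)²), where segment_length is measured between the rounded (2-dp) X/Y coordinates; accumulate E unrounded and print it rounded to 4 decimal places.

G0 X0.00 Y0.00 Z2.50
G1 X18.50 Y0.00 E1.1537
G1 X18.50 Y16.00 E2.1515
G1 X0.00 Y16.00 E3.3052
G1 X0.00 Y0.00 E4.3030

At z = 2.5 mm: the cube is present — its section is the full 18.5×16 rectangle. The outline is a single polygon with 4 vertices. Extrusion per mm of travel: 0.6 × 0.25 / (π × 0.875²) = 0.062363. Accumulating E over each segment gives final E = 4.3030.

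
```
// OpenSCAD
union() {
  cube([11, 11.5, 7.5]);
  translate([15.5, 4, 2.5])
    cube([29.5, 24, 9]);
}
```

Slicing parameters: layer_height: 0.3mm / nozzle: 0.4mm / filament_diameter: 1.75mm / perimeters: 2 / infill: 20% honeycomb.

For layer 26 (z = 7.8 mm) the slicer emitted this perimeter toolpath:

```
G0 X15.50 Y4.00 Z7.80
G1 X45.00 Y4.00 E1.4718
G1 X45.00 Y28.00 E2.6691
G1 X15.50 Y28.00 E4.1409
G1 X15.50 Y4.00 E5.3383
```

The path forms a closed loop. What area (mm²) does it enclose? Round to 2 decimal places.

708.00 mm²

Apply the shoelace formula to the sequence of (X, Y) vertices; enclosed area = 708.00 mm².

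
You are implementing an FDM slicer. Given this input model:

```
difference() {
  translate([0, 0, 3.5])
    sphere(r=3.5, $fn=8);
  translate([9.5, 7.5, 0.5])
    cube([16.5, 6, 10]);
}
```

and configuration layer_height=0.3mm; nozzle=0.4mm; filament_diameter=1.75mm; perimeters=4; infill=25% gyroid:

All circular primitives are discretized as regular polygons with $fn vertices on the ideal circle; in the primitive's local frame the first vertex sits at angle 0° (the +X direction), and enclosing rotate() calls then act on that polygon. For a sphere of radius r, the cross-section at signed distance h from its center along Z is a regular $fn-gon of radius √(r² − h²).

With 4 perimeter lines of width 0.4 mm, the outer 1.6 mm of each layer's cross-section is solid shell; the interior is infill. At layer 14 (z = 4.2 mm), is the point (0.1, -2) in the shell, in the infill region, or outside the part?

At z = 4.2 mm: the r=3.5 sphere contributes a regular 8-gon of circumradius √(3.5²−0.7²) = 3.429; the cube at (9.5, 7.5) is present — its section is the full 16.5×6 rectangle; Subtracting the remaining from the first: starting from the r=3.5 sphere, the 16.5×6 cube at (9.5, 7.5) misses the remaining region (no effect) — 1 connected region. Overall, the cross-section is a single solid region. The nearest boundary edge runs (2.42, -2.42)→(-0.00, -3.43); distance from the point to it = 1.28 mm. The point is inside the cross-section, 1.28 mm from the nearest boundary — within the 1.6 mm shell band (4 × 0.4).

shell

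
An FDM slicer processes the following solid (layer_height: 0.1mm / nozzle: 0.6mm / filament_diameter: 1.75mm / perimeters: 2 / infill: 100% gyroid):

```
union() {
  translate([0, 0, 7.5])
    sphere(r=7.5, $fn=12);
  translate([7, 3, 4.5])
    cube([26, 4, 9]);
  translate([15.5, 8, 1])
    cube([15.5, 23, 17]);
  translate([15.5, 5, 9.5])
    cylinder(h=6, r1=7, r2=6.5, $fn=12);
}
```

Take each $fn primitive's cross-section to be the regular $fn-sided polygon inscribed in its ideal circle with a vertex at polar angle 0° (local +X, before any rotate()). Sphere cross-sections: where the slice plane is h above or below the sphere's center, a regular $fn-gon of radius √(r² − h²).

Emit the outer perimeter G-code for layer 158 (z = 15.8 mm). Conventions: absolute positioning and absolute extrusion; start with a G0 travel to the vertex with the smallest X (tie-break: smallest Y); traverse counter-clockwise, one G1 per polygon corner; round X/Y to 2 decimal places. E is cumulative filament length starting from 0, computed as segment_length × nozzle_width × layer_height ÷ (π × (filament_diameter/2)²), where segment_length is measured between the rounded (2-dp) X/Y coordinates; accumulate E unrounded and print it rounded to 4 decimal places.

G0 X15.50 Y8.00 Z15.80
G1 X31.00 Y8.00 E0.3866
G1 X31.00 Y31.00 E0.9604
G1 X15.50 Y31.00 E1.3470
G1 X15.50 Y8.00 E1.9208

At z = 15.8 mm: the sphere is not intersected at this z (|z−center|=8.300 > r=7.5); the cube at (7, 3) does not reach this height (z outside [4.5, 13.5]); the cube at (15.5, 8) (footprint 15.5×23) is included at this height; the cone at (15.5, 5) is not intersected at this z (z outside [9.5, 15.5]); Combining (union): only the 15.5×23 cube at (15.5, 8) is present, so the union is just that shape — 1 connected region. The outline is a single polygon with 4 vertices. Extrusion per mm of travel: 0.6 × 0.1 / (π × 0.875²) = 0.024945. Accumulating E over each segment gives final E = 1.9208.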